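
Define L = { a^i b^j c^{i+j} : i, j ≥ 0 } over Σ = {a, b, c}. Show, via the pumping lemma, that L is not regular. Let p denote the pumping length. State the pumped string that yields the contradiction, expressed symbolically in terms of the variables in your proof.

Assume L is regular; let p be its pumping constant.
Take w = a^p b^p c^{2p} ∈ L (with i=j=p, i+j=2p), |w| = 4p ≥ p.
Write w = xyz as guaranteed by the lemma, with |xy| ≤ p and y is nonempty.
Because |xy| ≤ p and w begins with p copies of a, we have y = a^k with 1 ≤ k ≤ p.
Consider xy^2z = a^{p+k} b^p c^{2p}. Now the a- and b-counts sum to 2p+k, but the c-count is 2p ≠ 2p+k. So xy^2z ∉ L.
Contradiction. Therefore L is not regular.

a^{p+k} b^p c^{2p}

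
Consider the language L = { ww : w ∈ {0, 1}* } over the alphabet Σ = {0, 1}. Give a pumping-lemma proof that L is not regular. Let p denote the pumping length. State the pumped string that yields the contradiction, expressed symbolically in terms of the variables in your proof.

Suppose for contradiction that L is regular, and let p be the pumping length.
Take w = 0^p 1^p 0^p 1^p = uu where u = 0^p1^p; then w ∈ L and |w| = 4p ≥ p.
The pumping lemma gives a decomposition w = xyz where |xy| ≤ p and y is nonempty.
Because |xy| ≤ p and w begins with p copies of 0, we have y = 0^k with 1 ≤ k ≤ p.
Pump with i = 2: xy^2z = 0^{p+k} 1^p 0^p 1^p, of length 4p+k. Suppose this equals vv. The string starts with 0 and ends with 1, so v does too; thus the boundary between the two copies of v is a 1→0 transition. There is exactly one such transition, at position 2p+k, so |v| = 2p+k and |vv| = 4p+2k ≠ 4p+k since k ≥ 1. So xy^2z ∉ L.
Contradiction. Therefore L is not regular.

0^{p+k} 1^p 0^p 1^p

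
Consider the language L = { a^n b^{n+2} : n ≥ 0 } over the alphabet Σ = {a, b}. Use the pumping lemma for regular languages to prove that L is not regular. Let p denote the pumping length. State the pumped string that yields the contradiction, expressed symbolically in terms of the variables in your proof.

Suppose for contradiction that L is regular, and let p be the pumping length.
Choose w = a^p b^{p+2}, which is in L with |w| = 2p+2 ≥ p.
By the pumping lemma, w = xyz with |xy| ≤ p and y is nonempty.
Since the first p symbols of w are all a's and |xy| ≤ p, y lies entirely in the leading a-block: y = a^k for some k with 1 ≤ k ≤ p.
Pump with i = 2: xy^2z = a^{p+k} b^{p+2}. For this to lie in L we would need p+2 = (p+k)+2, which forces k = 0. But k ≥ 1, so xy^2z ∉ L.
This contradicts the pumping lemma, so L is not regular.

a^{p+k} b^{p+2}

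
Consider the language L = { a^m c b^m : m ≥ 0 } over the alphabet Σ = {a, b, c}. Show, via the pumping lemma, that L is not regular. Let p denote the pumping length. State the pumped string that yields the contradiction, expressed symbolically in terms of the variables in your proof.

a^{p+k} c b^p

Toward a contradiction, assume L is regular with pumping length p.
Take w = a^p c b^p ∈ L with |w| = 2p+1 ≥ p.
Write w = xyz as guaranteed by the lemma, with |xy| ≤ p and |y| ≥ 1.
Because |xy| ≤ p and w begins with p copies of a, we have y = a^k with 1 ≤ k ≤ p.
Pump with i = 2: xy^2z = a^{p+k} c b^p, which would require p+k = p. But k ≥ 1, so xy^2z ∉ L.
Contradiction. Therefore L is not regular.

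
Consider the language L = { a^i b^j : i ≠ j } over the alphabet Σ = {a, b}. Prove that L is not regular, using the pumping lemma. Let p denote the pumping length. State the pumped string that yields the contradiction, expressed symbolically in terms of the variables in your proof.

a^{p+p!} b^{p+p!}

Toward a contradiction, assume L is regular with pumping length p.
Choose w = a^p b^{p+p!}. Since p ≠ p+p!, w ∈ L; and |w| ≥ p.
The pumping lemma gives a decomposition w = xyz where |xy| ≤ p and |y| ≥ 1.
Because |xy| ≤ p and w begins with p copies of a, we have y = a^k with 1 ≤ k ≤ p.
Since 1 ≤ k ≤ p, k divides p!; set t = 1 + p!/k. Then xy^t z has p + (p!/k)·k = p + p! copies of a. Now the a-count equals the b-count, so i ≠ j fails. So xy^t z = a^{p+p!} b^{p+p!} ∉ L.
This is a contradiction; hence L is not regular.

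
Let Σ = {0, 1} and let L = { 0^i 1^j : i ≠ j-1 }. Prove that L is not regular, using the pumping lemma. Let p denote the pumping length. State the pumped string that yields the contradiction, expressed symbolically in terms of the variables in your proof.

Toward a contradiction, assume L is regular with pumping length p.
Choose w = 0^p 1^{p+p!+1}. Since p ≠ (p+p!+1)-1 = p+p!, w ∈ L; and |w| ≥ p.
By the pumping lemma, w = xyz with |xy| ≤ p and |y| ≥ 1.
The first p characters of w are 0's, so xy (and hence y) consists only of 0's. Write y = 0^k, 1 ≤ k ≤ p.
Since 1 ≤ k ≤ p, k divides p!; set t = 1 + p!/k. Then xy^t z has p + (p!/k)·k = p + p! copies of 0. Now the 0-count is p+p! and (1-count)-1 = (p+p!+1)-1 = p+p!, so i ≠ j-1 fails. So xy^t z = 0^{p+p!} 1^{p+p!+1} ∉ L.
Contradiction. Therefore L is not regular.

0^{p+p!} 1^{p+p!+1}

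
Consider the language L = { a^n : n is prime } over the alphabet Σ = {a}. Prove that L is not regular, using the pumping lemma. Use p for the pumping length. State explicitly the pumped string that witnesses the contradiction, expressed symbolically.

Assume L is regular; let p be its pumping constant.
Let q be a prime with q ≥ p+2 (infinitely many primes exist), and take w = a^q ∈ L with |w| = q ≥ p.
The pumping lemma gives a decomposition w = xyz where |xy| ≤ p and |y| ≥ 1.
Then y = a^k for some k with 1 ≤ k ≤ p.
Since 1 ≤ k ≤ p, |xz| = q-k. Pump with i = q+1: |xy^{q+1}z| = (q-k)+(q+1)k = q+qk = q(1+k), which is composite (both factors ≥ 2). So xy^{q+1}z = a^{q(1+k)} ∉ L.
Contradiction. Therefore L is not regular.

a^{q(1+k)}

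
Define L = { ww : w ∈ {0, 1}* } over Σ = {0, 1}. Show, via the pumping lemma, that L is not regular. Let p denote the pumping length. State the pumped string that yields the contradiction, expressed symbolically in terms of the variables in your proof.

Assume L is regular. Let p be the pumping length given by the pumping lemma.
Take w = 0^p 1^p 0^p 1^p = uu where u = 0^p1^p; then w ∈ L and |w| = 4p ≥ p.
The pumping lemma gives a decomposition w = xyz where |xy| ≤ p and y is nonempty.
The first p characters of w are 0's, so xy (and hence y) consists only of 0's. Write y = 0^k, 1 ≤ k ≤ p.
Pump with i = 2: xy^2z = 0^{p+k} 1^p 0^p 1^p, of length 4p+k. Suppose this equals vv. The string starts with 0 and ends with 1, so v does too; thus the boundary between the two copies of v is a 1→0 transition. There is exactly one such transition, at position 2p+k, so |v| = 2p+k and |vv| = 4p+2k ≠ 4p+k since k ≥ 1. So xy^2z ∉ L.
This is a contradiction; hence L is not regular.

0^{p+k} 1^p 0^p 1^p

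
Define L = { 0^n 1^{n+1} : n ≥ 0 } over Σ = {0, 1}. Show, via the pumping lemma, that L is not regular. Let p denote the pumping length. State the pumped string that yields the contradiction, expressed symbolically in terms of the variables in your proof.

0^{p+k} 1^{p+1}

Suppose for contradiction that L is regular, and let p be the pumping length.
Take w = 0^p 1^{p+1}. Then w ∈ L and |w| = 2p+1 ≥ p.
The pumping lemma gives a decomposition w = xyz where |xy| ≤ p and y is nonempty.
Since the first p symbols of w are all 0's and |xy| ≤ p, y lies entirely in the leading 0-block: y = 0^k for some k with 1 ≤ k ≤ p.
Pump with i = 2: xy^2z = 0^{p+k} 1^{p+1}. For this to lie in L we would need p+1 = (p+k)+1, which forces k = 0. But k ≥ 1, so xy^2z ∉ L.
Contradiction. Therefore L is not regular.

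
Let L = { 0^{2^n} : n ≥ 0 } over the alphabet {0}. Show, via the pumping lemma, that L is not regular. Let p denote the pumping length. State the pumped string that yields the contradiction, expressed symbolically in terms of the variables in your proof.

Suppose for contradiction that L is regular, and let p be the pumping length.
Take w = 0^{2^p} ∈ L with |w| = 2^p ≥ p.
Write w = xyz as guaranteed by the lemma, with |xy| ≤ p and y is nonempty.
Then y = 0^k for some k with 1 ≤ k ≤ p.
Pump with i = 2: xy^2z = 0^{2^p+k}. Since 1 ≤ k ≤ p < 2^p, we have 2^p < 2^p+k < 2^{p+1}, so 2^p+k is not a power of 2. So xy^2z ∉ L.
This contradicts the pumping lemma, so L is not regular.

0^{2^p+k}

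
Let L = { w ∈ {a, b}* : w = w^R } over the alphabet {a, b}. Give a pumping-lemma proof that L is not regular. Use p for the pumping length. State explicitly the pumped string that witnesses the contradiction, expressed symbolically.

Assume L is regular. Let p be the pumping length given by the pumping lemma.
Take w = a^p b a^p, a palindrome of length 2p+1 ≥ p.
Write w = xyz as guaranteed by the lemma, with |xy| ≤ p and |y| ≥ 1.
The first p characters of w are a's, so xy (and hence y) consists only of a's. Write y = a^k, 1 ≤ k ≤ p.
Pump with i = 2: xy^2z = a^{p+k} b a^p. Its reverse is a^p b a^{p+k}, which differs from xy^2z since k ≥ 1. So xy^2z is not a palindrome and xy^2z ∉ L.
Contradiction. Therefore L is not regular.

a^{p+k} b a^p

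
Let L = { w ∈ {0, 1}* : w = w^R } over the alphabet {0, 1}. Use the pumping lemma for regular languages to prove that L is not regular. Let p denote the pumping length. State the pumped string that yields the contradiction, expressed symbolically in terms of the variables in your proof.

Suppose for contradiction that L is regular, and let p be the pumping length.
Take w = 0^p 1 0^p, a palindrome of length 2p+1 ≥ p.
Write w = xyz as guaranteed by the lemma, with |xy| ≤ p and |y| ≥ 1.
The first p characters of w are 0's, so xy (and hence y) consists only of 0's. Write y = 0^k, 1 ≤ k ≤ p.
Pump with i = 2: xy^2z = 0^{p+k} 1 0^p. Its reverse is 0^p 1 0^{p+k}, which differs from xy^2z since k ≥ 1. So xy^2z is not a palindrome and xy^2z ∉ L.
This contradicts the pumping lemma, so L is not regular.

0^{p+k} 1 0^p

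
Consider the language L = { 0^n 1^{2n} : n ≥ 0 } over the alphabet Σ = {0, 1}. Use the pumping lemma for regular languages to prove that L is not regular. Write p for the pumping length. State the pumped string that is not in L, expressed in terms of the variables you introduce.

Assume L is regular. Let p be the pumping length given by the pumping lemma.
Choose w = 0^p 1^{2p}, which is in L with |w| = 3p ≥ p.
The pumping lemma gives a decomposition w = xyz where |xy| ≤ p and |y| ≥ 1.
The first p characters of w are 0's, so xy (and hence y) consists only of 0's. Write y = 0^k, 1 ≤ k ≤ p.
Pump with i = 2: xy^2z = 0^{p+k} 1^{2p}. For this to lie in L we would need 2p = 2(p+k), which forces k = 0. But k ≥ 1, so xy^2z ∉ L.
This is a contradiction; hence L is not regular.

0^{p+k} 1^{2p}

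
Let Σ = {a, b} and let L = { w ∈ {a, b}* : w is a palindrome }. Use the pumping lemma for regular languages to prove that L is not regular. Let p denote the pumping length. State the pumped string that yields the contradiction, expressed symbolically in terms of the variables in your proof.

Suppose for contradiction that L is regular, and let p be the pumping length.
Take w = a^p b a^p, a palindrome of length 2p+1 ≥ p.
Write w = xyz as guaranteed by the lemma, with |xy| ≤ p and |y| ≥ 1.
Since the first p symbols of w are all a's and |xy| ≤ p, y lies entirely in the leading a-block: y = a^k for some k with 1 ≤ k ≤ p.
Pump with i = 2: xy^2z = a^{p+k} b a^p. Its reverse is a^p b a^{p+k}, which differs from xy^2z since k ≥ 1. So xy^2z is not a palindrome and xy^2z ∉ L.
This is a contradiction; hence L is not regular.

a^{p+k} b a^p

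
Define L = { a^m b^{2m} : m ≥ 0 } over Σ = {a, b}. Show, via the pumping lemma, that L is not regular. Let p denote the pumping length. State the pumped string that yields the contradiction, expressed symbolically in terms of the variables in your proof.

Assume L is regular. Let p be the pumping length given by the pumping lemma.
Let w = a^p b^{2p} ∈ L; note |w| = 3p ≥ p.
Write w = xyz as guaranteed by the lemma, with |xy| ≤ p and |y| > 0.
Because |xy| ≤ p and w begins with p copies of a, we have y = a^k with 1 ≤ k ≤ p.
Pump with i = 2: xy^2z = a^{p+k} b^{2p}. For this to lie in L we would need 2p = 2(p+k), which forces k = 0. But k ≥ 1, so xy^2z ∉ L.
This contradicts the pumping lemma, so L is not regular.

a^{p+k} b^{2p}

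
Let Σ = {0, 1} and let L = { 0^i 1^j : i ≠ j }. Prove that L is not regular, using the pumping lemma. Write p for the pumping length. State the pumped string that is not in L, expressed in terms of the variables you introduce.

Toward a contradiction, assume L is regular with pumping length p.
Choose w = 0^p 1^{p+p!}. Since p ≠ p+p!, w ∈ L; and |w| ≥ p.
By the pumping lemma, w = xyz with |xy| ≤ p and |y| ≥ 1.
Because |xy| ≤ p and w begins with p copies of 0, we have y = 0^k with 1 ≤ k ≤ p.
Since 1 ≤ k ≤ p, k divides p!; set t = 1 + p!/k. Then xy^t z has p + (p!/k)·k = p + p! copies of 0. Now the 0-count equals the 1-count, so i ≠ j fails. So xy^t z = 0^{p+p!} 1^{p+p!} ∉ L.
Contradiction. Therefore L is not regular.

0^{p+p!} 1^{p+p!}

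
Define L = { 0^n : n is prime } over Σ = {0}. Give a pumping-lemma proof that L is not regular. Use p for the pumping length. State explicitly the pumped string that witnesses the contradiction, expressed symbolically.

Suppose for contradiction that L is regular, and let p be the pumping length.
Let q be a prime with q ≥ p+2 (infinitely many primes exist), and take w = 0^q ∈ L with |w| = q ≥ p.
By the pumping lemma, w = xyz with |xy| ≤ p and |y| > 0.
Then y = 0^k for some k with 1 ≤ k ≤ p.
Since 1 ≤ k ≤ p, |xz| = q-k. Pump with i = q+1: |xy^{q+1}z| = (q-k)+(q+1)k = q+qk = q(1+k), which is composite (both factors ≥ 2). So xy^{q+1}z = 0^{q(1+k)} ∉ L.
Contradiction. Therefore L is not regular.

0^{q(1+k)}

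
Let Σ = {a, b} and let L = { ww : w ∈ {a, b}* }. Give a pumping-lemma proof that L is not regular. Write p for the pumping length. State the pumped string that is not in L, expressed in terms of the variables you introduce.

a^{p+k} b^p a^p b^p

Assume L is regular; let p be its pumping constant.
Take w = a^p b^p a^p b^p = uu where u = a^pb^p; then w ∈ L and |w| = 4p ≥ p.
By the pumping lemma, w = xyz with |xy| ≤ p and |y| ≥ 1.
Since the first p symbols of w are all a's and |xy| ≤ p, y lies entirely in the leading a-block: y = a^k for some k with 1 ≤ k ≤ p.
Pump with i = 2: xy^2z = a^{p+k} b^p a^p b^p, of length 4p+k. Suppose this equals vv. The string starts with a and ends with b, so v does too; thus the boundary between the two copies of v is a b→a transition. There is exactly one such transition, at position 2p+k, so |v| = 2p+k and |vv| = 4p+2k ≠ 4p+k since k ≥ 1. So xy^2z ∉ L.
This contradicts the pumping lemma, so L is not regular.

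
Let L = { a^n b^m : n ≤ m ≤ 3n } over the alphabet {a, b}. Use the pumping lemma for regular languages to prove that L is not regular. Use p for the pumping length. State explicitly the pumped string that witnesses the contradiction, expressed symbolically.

Toward a contradiction, assume L is regular with pumping length p.
Take w = a^p b^p ∈ L (since p ≤ p ≤ 3p), with |w| = 2p ≥ p.
The pumping lemma gives a decomposition w = xyz where |xy| ≤ p and y is nonempty.
Since the first p symbols of w are all a's and |xy| ≤ p, y lies entirely in the leading a-block: y = a^k for some k with 1 ≤ k ≤ p.
Pump with i = 2: xy^2z = a^{p+k} b^p. Now n = p+k > p = m, so the condition n ≤ m fails. Thus xy^2z ∉ L.
Contradiction. Therefore L is not regular.

a^{p+k} b^p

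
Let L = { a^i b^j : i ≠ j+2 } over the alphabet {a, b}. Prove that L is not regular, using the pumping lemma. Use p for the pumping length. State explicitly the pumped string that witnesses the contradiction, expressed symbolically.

a^{p+p!} b^{p+p!-2}

Suppose for contradiction that L is regular, and let p be the pumping length.
Choose w = a^p b^{p+p!-2}. Since p ≠ (p+p!-2)+2 = p+p!, w ∈ L; and |w| ≥ p.
The pumping lemma gives a decomposition w = xyz where |xy| ≤ p and y is nonempty.
Since the first p symbols of w are all a's and |xy| ≤ p, y lies entirely in the leading a-block: y = a^k for some k with 1 ≤ k ≤ p.
Since 1 ≤ k ≤ p, k divides p!; set t = 1 + p!/k. Then xy^t z has p + (p!/k)·k = p + p! copies of a. Now the a-count is p+p! and (b-count)+2 = (p+p!-2)+2 = p+p!, so i ≠ j+2 fails. So xy^t z = a^{p+p!} b^{p+p!-2} ∉ L.
This contradicts the pumping lemma, so L is not regular.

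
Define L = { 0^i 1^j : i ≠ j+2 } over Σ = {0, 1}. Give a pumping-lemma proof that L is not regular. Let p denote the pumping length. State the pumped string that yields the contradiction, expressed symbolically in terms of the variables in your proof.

0^{p+p!} 1^{p+p!-2}

Suppose for contradiction that L is regular, and let p be the pumping length.
Choose w = 0^p 1^{p+p!-2}. Since p ≠ (p+p!-2)+2 = p+p!, w ∈ L; and |w| ≥ p.
By the pumping lemma, w = xyz with |xy| ≤ p and |y| ≥ 1.
Since the first p symbols of w are all 0's and |xy| ≤ p, y lies entirely in the leading 0-block: y = 0^k for some k with 1 ≤ k ≤ p.
Since 1 ≤ k ≤ p, k divides p!; set t = 1 + p!/k. Then xy^t z has p + (p!/k)·k = p + p! copies of 0. Now the 0-count is p+p! and (1-count)+2 = (p+p!-2)+2 = p+p!, so i ≠ j+2 fails. So xy^t z = 0^{p+p!} 1^{p+p!-2} ∉ L.
This is a contradiction; hence L is not regular.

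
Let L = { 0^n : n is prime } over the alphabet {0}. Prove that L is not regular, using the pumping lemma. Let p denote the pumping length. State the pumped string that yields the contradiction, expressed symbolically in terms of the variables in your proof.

Assume L is regular. Let p be the pumping length given by the pumping lemma.
Let q be a prime with q ≥ p+2 (infinitely many primes exist), and take w = 0^q ∈ L with |w| = q ≥ p.
By the pumping lemma, w = xyz with |xy| ≤ p and |y| ≥ 1.
Then y = 0^k for some k with 1 ≤ k ≤ p.
Since 1 ≤ k ≤ p, |xz| = q-k. Pump with i = q+1: |xy^{q+1}z| = (q-k)+(q+1)k = q+qk = q(1+k), which is composite (both factors ≥ 2). So xy^{q+1}z = 0^{q(1+k)} ∉ L.
This contradicts the pumping lemma, so L is not regular.

0^{q(1+k)}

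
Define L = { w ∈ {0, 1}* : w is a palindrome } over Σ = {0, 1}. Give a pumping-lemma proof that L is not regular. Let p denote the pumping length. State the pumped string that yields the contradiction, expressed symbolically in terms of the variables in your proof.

0^{p+k} 1 0^p

Toward a contradiction, assume L is regular with pumping length p.
Take w = 0^p 1 0^p, a palindrome of length 2p+1 ≥ p.
Write w = xyz as guaranteed by the lemma, with |xy| ≤ p and |y| > 0.
The first p characters of w are 0's, so xy (and hence y) consists only of 0's. Write y = 0^k, 1 ≤ k ≤ p.
Pump with i = 2: xy^2z = 0^{p+k} 1 0^p. Its reverse is 0^p 1 0^{p+k}, which differs from xy^2z since k ≥ 1. So xy^2z is not a palindrome and xy^2z ∉ L.
This is a contradiction; hence L is not regular.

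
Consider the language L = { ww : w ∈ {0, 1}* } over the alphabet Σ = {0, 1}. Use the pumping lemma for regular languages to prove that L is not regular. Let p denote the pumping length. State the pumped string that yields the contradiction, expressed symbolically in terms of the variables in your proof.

Toward a contradiction, assume L is regular with pumping length p.
Take w = 0^p 1^p 0^p 1^p = uu where u = 0^p1^p; then w ∈ L and |w| = 4p ≥ p.
By the pumping lemma, w = xyz with |xy| ≤ p and |y| ≥ 1.
Because |xy| ≤ p and w begins with p copies of 0, we have y = 0^k with 1 ≤ k ≤ p.
Pump with i = 2: xy^2z = 0^{p+k} 1^p 0^p 1^p, of length 4p+k. Suppose this equals vv. The string starts with 0 and ends with 1, so v does too; thus the boundary between the two copies of v is a 1→0 transition. There is exactly one such transition, at position 2p+k, so |v| = 2p+k and |vv| = 4p+2k ≠ 4p+k since k ≥ 1. So xy^2z ∉ L.
This is a contradiction; hence L is not regular.

0^{p+k} 1^p 0^p 1^p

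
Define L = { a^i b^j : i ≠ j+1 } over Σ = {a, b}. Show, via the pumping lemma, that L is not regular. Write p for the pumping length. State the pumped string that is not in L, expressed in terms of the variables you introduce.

Assume L is regular; let p be its pumping constant.
Choose w = a^p b^{p+p!-1}. Since p ≠ (p+p!-1)+1 = p+p!, w ∈ L; and |w| ≥ p.
The pumping lemma gives a decomposition w = xyz where |xy| ≤ p and |y| > 0.
The first p characters of w are a's, so xy (and hence y) consists only of a's. Write y = a^k, 1 ≤ k ≤ p.
Since 1 ≤ k ≤ p, k divides p!; set t = 1 + p!/k. Then xy^t z has p + (p!/k)·k = p + p! copies of a. Now the a-count is p+p! and (b-count)+1 = (p+p!-1)+1 = p+p!, so i ≠ j+1 fails. So xy^t z = a^{p+p!} b^{p+p!-1} ∉ L.
This is a contradiction; hence L is not regular.

a^{p+p!} b^{p+p!-1}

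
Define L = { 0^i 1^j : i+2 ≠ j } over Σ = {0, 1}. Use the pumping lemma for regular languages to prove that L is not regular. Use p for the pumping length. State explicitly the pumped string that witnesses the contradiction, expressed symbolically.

0^{p+p!} 1^{p+p!+2}

Assume L is regular. Let p be the pumping length given by the pumping lemma.
Choose w = 0^p 1^{p+p!+2}. Since p ≠ (p+p!+2)-2 = p+p!, w ∈ L; and |w| ≥ p.
Write w = xyz as guaranteed by the lemma, with |xy| ≤ p and |y| ≥ 1.
Since the first p symbols of w are all 0's and |xy| ≤ p, y lies entirely in the leading 0-block: y = 0^k for some k with 1 ≤ k ≤ p.
Since 1 ≤ k ≤ p, k divides p!; set t = 1 + p!/k. Then xy^t z has p + (p!/k)·k = p + p! copies of 0. Now the 0-count is p+p! and (1-count)-2 = (p+p!+2)-2 = p+p!, so i+2 ≠ j fails. So xy^t z = 0^{p+p!} 1^{p+p!+2} ∉ L.
This contradicts the pumping lemma, so L is not regular.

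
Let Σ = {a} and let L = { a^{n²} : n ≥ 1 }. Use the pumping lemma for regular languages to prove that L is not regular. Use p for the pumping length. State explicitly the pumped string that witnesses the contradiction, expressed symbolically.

Assume L is regular; let p be its pumping constant.
Take w = a^{p²} ∈ L with |w| = p² ≥ p.
By the pumping lemma, w = xyz with |xy| ≤ p and |y| ≥ 1.
Then y = a^k for some k with 1 ≤ k ≤ p.
Pump with i = 2: xy^2z = a^{p²+k}. Since 1 ≤ k ≤ p, p² < p²+k ≤ p²+p < (p+1)², so p²+k lies strictly between consecutive squares and is not a perfect square. So xy^2z ∉ L.
This is a contradiction; hence L is not regular.

a^{p²+k}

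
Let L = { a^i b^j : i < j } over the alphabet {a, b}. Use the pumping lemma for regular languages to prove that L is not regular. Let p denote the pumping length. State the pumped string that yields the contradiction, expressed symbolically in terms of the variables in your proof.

a^{p+k} b^{p+1}

Assume L is regular; let p be its pumping constant.
Choose w = a^p b^{p+1} ∈ L, with |w| = 2p+1 ≥ p.
By the pumping lemma, w = xyz with |xy| ≤ p and |y| > 0.
The first p characters of w are a's, so xy (and hence y) consists only of a's. Write y = a^k, 1 ≤ k ≤ p.
Consider xy^2z = a^{p+k} b^{p+1}. Since k ≥ 1, the a-count p+k is at least p+1, so i < j fails; thus xy^2z ∉ L.
This is a contradiction; hence L is not regular.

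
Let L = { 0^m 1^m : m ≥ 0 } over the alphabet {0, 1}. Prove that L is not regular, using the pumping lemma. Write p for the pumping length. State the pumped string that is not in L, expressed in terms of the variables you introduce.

0^{p+k} 1^p

Suppose for contradiction that L is regular, and let p be the pumping length.
Choose w = 0^p 1^p, which is in L with |w| = 2p ≥ p.
The pumping lemma gives a decomposition w = xyz where |xy| ≤ p and y is nonempty.
Since the first p symbols of w are all 0's and |xy| ≤ p, y lies entirely in the leading 0-block: y = 0^k for some k with 1 ≤ k ≤ p.
Pump with i = 2: xy^2z = 0^{p+k} 1^p. For this to lie in L we would need p = p+k, which forces k = 0. But k ≥ 1, so xy^2z ∉ L.
Contradiction. Therefore L is not regular.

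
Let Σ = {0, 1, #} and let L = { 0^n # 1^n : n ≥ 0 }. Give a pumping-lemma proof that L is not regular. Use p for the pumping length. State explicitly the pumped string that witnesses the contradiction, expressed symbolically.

0^{p+k} # 1^p

Assume L is regular. Let p be the pumping length given by the pumping lemma.
Take w = 0^p # 1^p ∈ L with |w| = 2p+1 ≥ p.
By the pumping lemma, w = xyz with |xy| ≤ p and |y| > 0.
Since the first p symbols of w are all 0's and |xy| ≤ p, y lies entirely in the leading 0-block: y = 0^k for some k with 1 ≤ k ≤ p.
Pump with i = 2: xy^2z = 0^{p+k} # 1^p, which would require p+k = p. But k ≥ 1, so xy^2z ∉ L.
Contradiction. Therefore L is not regular.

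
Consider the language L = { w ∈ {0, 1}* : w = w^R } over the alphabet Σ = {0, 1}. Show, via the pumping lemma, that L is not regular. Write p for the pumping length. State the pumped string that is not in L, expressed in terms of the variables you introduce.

Assume L is regular. Let p be the pumping length given by the pumping lemma.
Take w = 0^p 1 0^p, a palindrome of length 2p+1 ≥ p.
Write w = xyz as guaranteed by the lemma, with |xy| ≤ p and |y| > 0.
Since the first p symbols of w are all 0's and |xy| ≤ p, y lies entirely in the leading 0-block: y = 0^k for some k with 1 ≤ k ≤ p.
Pump with i = 2: xy^2z = 0^{p+k} 1 0^p. Its reverse is 0^p 1 0^{p+k}, which differs from xy^2z since k ≥ 1. So xy^2z is not a palindrome and xy^2z ∉ L.
This contradicts the pumping lemma, so L is not regular.

0^{p+k} 1 0^p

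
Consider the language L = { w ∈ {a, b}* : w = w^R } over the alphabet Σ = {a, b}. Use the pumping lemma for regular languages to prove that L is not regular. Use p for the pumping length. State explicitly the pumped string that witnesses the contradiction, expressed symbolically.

a^{p+k} b a^p

Assume L is regular. Let p be the pumping length given by the pumping lemma.
Take w = a^p b a^p, a palindrome of length 2p+1 ≥ p.
By the pumping lemma, w = xyz with |xy| ≤ p and y is nonempty.
The first p characters of w are a's, so xy (and hence y) consists only of a's. Write y = a^k, 1 ≤ k ≤ p.
Pump with i = 2: xy^2z = a^{p+k} b a^p. Its reverse is a^p b a^{p+k}, which differs from xy^2z since k ≥ 1. So xy^2z is not a palindrome and xy^2z ∉ L.
This is a contradiction; hence L is not regular.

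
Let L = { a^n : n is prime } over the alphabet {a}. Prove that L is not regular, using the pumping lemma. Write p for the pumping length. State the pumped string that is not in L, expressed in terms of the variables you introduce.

a^{q(1+k)}

Assume L is regular; let p be its pumping constant.
Let q be a prime with q ≥ p+2 (infinitely many primes exist), and take w = a^q ∈ L with |w| = q ≥ p.
By the pumping lemma, w = xyz with |xy| ≤ p and |y| > 0.
Then y = a^k for some k with 1 ≤ k ≤ p.
Since 1 ≤ k ≤ p, |xz| = q-k. Pump with i = q+1: |xy^{q+1}z| = (q-k)+(q+1)k = q+qk = q(1+k), which is composite (both factors ≥ 2). So xy^{q+1}z = a^{q(1+k)} ∉ L.
This is a contradiction; hence L is not regular.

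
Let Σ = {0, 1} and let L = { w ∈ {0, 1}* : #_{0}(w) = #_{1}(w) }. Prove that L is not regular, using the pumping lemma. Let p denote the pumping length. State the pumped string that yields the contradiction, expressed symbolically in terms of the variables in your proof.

0^{p+k} 1^p

Assume L is regular; let p be its pumping constant.
Choose w = 0^p 1^p ∈ L with |w| = 2p ≥ p.
The pumping lemma gives a decomposition w = xyz where |xy| ≤ p and y is nonempty.
The first p characters of w are 0's, so xy (and hence y) consists only of 0's. Write y = 0^k, 1 ≤ k ≤ p.
Pump with i = 2: xy^2z = 0^{p+k} 1^p has p+k occurrences of 0 but only p of 1. Since k ≥ 1 the counts differ, so xy^2z ∉ L.
This is a contradiction; hence L is not regular.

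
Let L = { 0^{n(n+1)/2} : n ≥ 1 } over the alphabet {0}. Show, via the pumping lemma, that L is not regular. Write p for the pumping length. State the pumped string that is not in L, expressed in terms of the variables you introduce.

0^{p(p+1)/2+k}

Suppose for contradiction that L is regular, and let p be the pumping length.
Take w = 0^{p(p+1)/2} ∈ L with |w| = p(p+1)/2 ≥ p.
The pumping lemma gives a decomposition w = xyz where |xy| ≤ p and y is nonempty.
Then y = 0^k for some k with 1 ≤ k ≤ p.
Pump with i = 2: xy^2z = 0^{p(p+1)/2+k}. Since 1 ≤ k ≤ p, p(p+1)/2 < p(p+1)/2+k ≤ p(p+1)/2+p < (p+1)(p+2)/2, so p(p+1)/2+k is strictly between consecutive triangular numbers. So xy^2z ∉ L.
Contradiction. Therefore L is not regular.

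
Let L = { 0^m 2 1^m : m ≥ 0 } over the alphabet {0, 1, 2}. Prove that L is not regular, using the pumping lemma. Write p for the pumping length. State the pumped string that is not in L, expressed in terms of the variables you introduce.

0^{p+k} 2 1^p

Suppose for contradiction that L is regular, and let p be the pumping length.
Take w = 0^p 2 1^p ∈ L with |w| = 2p+1 ≥ p.
Write w = xyz as guaranteed by the lemma, with |xy| ≤ p and |y| > 0.
The first p characters of w are 0's, so xy (and hence y) consists only of 0's. Write y = 0^k, 1 ≤ k ≤ p.
Pump with i = 2: xy^2z = 0^{p+k} 2 1^p, which would require p+k = p. But k ≥ 1, so xy^2z ∉ L.
This contradicts the pumping lemma, so L is not regular.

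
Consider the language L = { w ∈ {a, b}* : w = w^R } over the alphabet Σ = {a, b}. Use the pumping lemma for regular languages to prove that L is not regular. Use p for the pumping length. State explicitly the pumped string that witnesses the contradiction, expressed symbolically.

a^{p+k} b a^p

Suppose for contradiction that L is regular, and let p be the pumping length.
Take w = a^p b a^p, a palindrome of length 2p+1 ≥ p.
Write w = xyz as guaranteed by the lemma, with |xy| ≤ p and |y| > 0.
Because |xy| ≤ p and w begins with p copies of a, we have y = a^k with 1 ≤ k ≤ p.
Pump with i = 2: xy^2z = a^{p+k} b a^p. Its reverse is a^p b a^{p+k}, which differs from xy^2z since k ≥ 1. So xy^2z is not a palindrome and xy^2z ∉ L.
This contradicts the pumping lemma, so L is not regular.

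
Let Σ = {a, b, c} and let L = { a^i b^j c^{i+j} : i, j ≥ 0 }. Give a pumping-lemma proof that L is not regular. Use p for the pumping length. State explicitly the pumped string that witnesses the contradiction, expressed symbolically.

a^{p+k} b^p c^{2p}

Assume L is regular; let p be its pumping constant.
Take w = a^p b^p c^{2p} ∈ L (with i=j=p, i+j=2p), |w| = 4p ≥ p.
The pumping lemma gives a decomposition w = xyz where |xy| ≤ p and |y| > 0.
Since the first p symbols of w are all a's and |xy| ≤ p, y lies entirely in the leading a-block: y = a^k for some k with 1 ≤ k ≤ p.
Consider xy^2z = a^{p+k} b^p c^{2p}. Now the a- and b-counts sum to 2p+k, but the c-count is 2p ≠ 2p+k. So xy^2z ∉ L.
This contradicts the pumping lemma, so L is not regular.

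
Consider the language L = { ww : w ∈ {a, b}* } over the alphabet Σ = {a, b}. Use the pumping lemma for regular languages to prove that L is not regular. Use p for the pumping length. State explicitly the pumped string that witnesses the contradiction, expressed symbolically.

a^{p+k} b^p a^p b^p

Suppose for contradiction that L is regular, and let p be the pumping length.
Take w = a^p b^p a^p b^p = uu where u = a^pb^p; then w ∈ L and |w| = 4p ≥ p.
Write w = xyz as guaranteed by the lemma, with |xy| ≤ p and |y| ≥ 1.
The first p characters of w are a's, so xy (and hence y) consists only of a's. Write y = a^k, 1 ≤ k ≤ p.
Pump with i = 2: xy^2z = a^{p+k} b^p a^p b^p, of length 4p+k. Suppose this equals vv. The string starts with a and ends with b, so v does too; thus the boundary between the two copies of v is a b→a transition. There is exactly one such transition, at position 2p+k, so |v| = 2p+k and |vv| = 4p+2k ≠ 4p+k since k ≥ 1. So xy^2z ∉ L.
This is a contradiction; hence L is not regular.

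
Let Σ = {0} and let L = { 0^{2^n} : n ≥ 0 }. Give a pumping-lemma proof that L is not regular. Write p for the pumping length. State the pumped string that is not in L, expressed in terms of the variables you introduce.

0^{2^p+k}

Suppose for contradiction that L is regular, and let p be the pumping length.
Take w = 0^{2^p} ∈ L with |w| = 2^p ≥ p.
The pumping lemma gives a decomposition w = xyz where |xy| ≤ p and y is nonempty.
Then y = 0^k for some k with 1 ≤ k ≤ p.
Pump with i = 2: xy^2z = 0^{2^p+k}. Since 1 ≤ k ≤ p < 2^p, we have 2^p < 2^p+k < 2^{p+1}, so 2^p+k is not a power of 2. So xy^2z ∉ L.
This is a contradiction; hence L is not regular.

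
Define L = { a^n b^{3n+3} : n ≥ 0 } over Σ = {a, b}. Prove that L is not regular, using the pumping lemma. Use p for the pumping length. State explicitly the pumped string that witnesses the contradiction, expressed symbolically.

a^{p+k} b^{3p+3}

Toward a contradiction, assume L is regular with pumping length p.
Let w = a^p b^{3p+3} ∈ L; note |w| = 4p+3 ≥ p.
The pumping lemma gives a decomposition w = xyz where |xy| ≤ p and y is nonempty.
The first p characters of w are a's, so xy (and hence y) consists only of a's. Write y = a^k, 1 ≤ k ≤ p.
Pump with i = 2: xy^2z = a^{p+k} b^{3p+3}. For this to lie in L we would need 3p+3 = 3(p+k)+3, which forces k = 0. But k ≥ 1, so xy^2z ∉ L.
Contradiction. Therefore L is not regular.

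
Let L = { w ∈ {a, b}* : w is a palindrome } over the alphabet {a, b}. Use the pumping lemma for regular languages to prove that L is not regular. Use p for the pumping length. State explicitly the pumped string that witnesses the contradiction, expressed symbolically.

Assume L is regular; let p be its pumping constant.
Take w = a^p b a^p, a palindrome of length 2p+1 ≥ p.
By the pumping lemma, w = xyz with |xy| ≤ p and y is nonempty.
Because |xy| ≤ p and w begins with p copies of a, we have y = a^k with 1 ≤ k ≤ p.
Pump with i = 2: xy^2z = a^{p+k} b a^p. Its reverse is a^p b a^{p+k}, which differs from xy^2z since k ≥ 1. So xy^2z is not a palindrome and xy^2z ∉ L.
This is a contradiction; hence L is not regular.

a^{p+k} b a^p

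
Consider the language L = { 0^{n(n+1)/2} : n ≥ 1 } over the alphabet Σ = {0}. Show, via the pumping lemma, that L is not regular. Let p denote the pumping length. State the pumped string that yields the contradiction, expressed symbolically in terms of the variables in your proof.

0^{p(p+1)/2+k}

Suppose for contradiction that L is regular, and let p be the pumping length.
Take w = 0^{p(p+1)/2} ∈ L with |w| = p(p+1)/2 ≥ p.
By the pumping lemma, w = xyz with |xy| ≤ p and |y| ≥ 1.
Then y = 0^k for some k with 1 ≤ k ≤ p.
Pump with i = 2: xy^2z = 0^{p(p+1)/2+k}. Since 1 ≤ k ≤ p, p(p+1)/2 < p(p+1)/2+k ≤ p(p+1)/2+p < (p+1)(p+2)/2, so p(p+1)/2+k is strictly between consecutive triangular numbers. So xy^2z ∉ L.
Contradiction. Therefore L is not regular.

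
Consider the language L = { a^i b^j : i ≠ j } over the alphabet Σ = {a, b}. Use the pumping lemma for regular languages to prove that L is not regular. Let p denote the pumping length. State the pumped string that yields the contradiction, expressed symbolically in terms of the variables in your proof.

a^{p+p!} b^{p+p!}

Assume L is regular. Let p be the pumping length given by the pumping lemma.
Choose w = a^p b^{p+p!}. Since p ≠ p+p!, w ∈ L; and |w| ≥ p.
Write w = xyz as guaranteed by the lemma, with |xy| ≤ p and y is nonempty.
Since the first p symbols of w are all a's and |xy| ≤ p, y lies entirely in the leading a-block: y = a^k for some k with 1 ≤ k ≤ p.
Since 1 ≤ k ≤ p, k divides p!; set t = 1 + p!/k. Then xy^t z has p + (p!/k)·k = p + p! copies of a. Now the a-count equals the b-count, so i ≠ j fails. So xy^t z = a^{p+p!} b^{p+p!} ∉ L.
This is a contradiction; hence L is not regular.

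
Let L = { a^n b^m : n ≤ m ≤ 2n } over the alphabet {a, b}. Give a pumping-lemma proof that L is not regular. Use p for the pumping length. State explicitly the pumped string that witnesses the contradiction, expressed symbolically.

Assume L is regular. Let p be the pumping length given by the pumping lemma.
Take w = a^p b^p ∈ L (since p ≤ p ≤ 2p), with |w| = 2p ≥ p.
The pumping lemma gives a decomposition w = xyz where |xy| ≤ p and |y| ≥ 1.
The first p characters of w are a's, so xy (and hence y) consists only of a's. Write y = a^k, 1 ≤ k ≤ p.
Pump with i = 2: xy^2z = a^{p+k} b^p. Now n = p+k > p = m, so the condition n ≤ m fails. Thus xy^2z ∉ L.
Contradiction. Therefore L is not regular.

a^{p+k} b^p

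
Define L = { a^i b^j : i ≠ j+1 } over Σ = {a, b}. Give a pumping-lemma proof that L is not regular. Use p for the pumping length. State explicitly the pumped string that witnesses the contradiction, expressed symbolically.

Assume L is regular; let p be its pumping constant.
Choose w = a^p b^{p+p!-1}. Since p ≠ (p+p!-1)+1 = p+p!, w ∈ L; and |w| ≥ p.
The pumping lemma gives a decomposition w = xyz where |xy| ≤ p and |y| ≥ 1.
Since the first p symbols of w are all a's and |xy| ≤ p, y lies entirely in the leading a-block: y = a^k for some k with 1 ≤ k ≤ p.
Since 1 ≤ k ≤ p, k divides p!; set t = 1 + p!/k. Then xy^t z has p + (p!/k)·k = p + p! copies of a. Now the a-count is p+p! and (b-count)+1 = (p+p!-1)+1 = p+p!, so i ≠ j+1 fails. So xy^t z = a^{p+p!} b^{p+p!-1} ∉ L.
This is a contradiction; hence L is not regular.

a^{p+p!} b^{p+p!-1}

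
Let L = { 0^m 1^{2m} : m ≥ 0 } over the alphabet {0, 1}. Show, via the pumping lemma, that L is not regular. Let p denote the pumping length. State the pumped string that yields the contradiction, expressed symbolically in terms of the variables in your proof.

Suppose for contradiction that L is regular, and let p be the pumping length.
Take w = 0^p 1^{2p}. Then w ∈ L and |w| = 3p ≥ p.
By the pumping lemma, w = xyz with |xy| ≤ p and |y| > 0.
The first p characters of w are 0's, so xy (and hence y) consists only of 0's. Write y = 0^k, 1 ≤ k ≤ p.
Pump with i = 2: xy^2z = 0^{p+k} 1^{2p}. For this to lie in L we would need 2p = 2(p+k), which forces k = 0. But k ≥ 1, so xy^2z ∉ L.
Contradiction. Therefore L is not regular.

0^{p+k} 1^{2p}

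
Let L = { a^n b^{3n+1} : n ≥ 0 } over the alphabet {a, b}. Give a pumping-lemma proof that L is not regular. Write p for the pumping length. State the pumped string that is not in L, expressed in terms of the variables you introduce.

a^{p+k} b^{3p+1}

Assume L is regular. Let p be the pumping length given by the pumping lemma.
Let w = a^p b^{3p+1} ∈ L; note |w| = 4p+1 ≥ p.
Write w = xyz as guaranteed by the lemma, with |xy| ≤ p and y is nonempty.
The first p characters of w are a's, so xy (and hence y) consists only of a's. Write y = a^k, 1 ≤ k ≤ p.
Pump with i = 2: xy^2z = a^{p+k} b^{3p+1}. For this to lie in L we would need 3p+1 = 3(p+k)+1, which forces k = 0. But k ≥ 1, so xy^2z ∉ L.
This contradicts the pumping lemma, so L is not regular.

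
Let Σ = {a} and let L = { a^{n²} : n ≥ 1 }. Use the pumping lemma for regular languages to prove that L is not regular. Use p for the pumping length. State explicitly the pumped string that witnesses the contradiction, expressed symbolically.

a^{p²+k}

Suppose for contradiction that L is regular, and let p be the pumping length.
Take w = a^{p²} ∈ L with |w| = p² ≥ p.
By the pumping lemma, w = xyz with |xy| ≤ p and |y| ≥ 1.
Then y = a^k for some k with 1 ≤ k ≤ p.
Pump with i = 2: xy^2z = a^{p²+k}. Since 1 ≤ k ≤ p, p² < p²+k ≤ p²+p < (p+1)², so p²+k lies strictly between consecutive squares and is not a perfect square. So xy^2z ∉ L.
Contradiction. Therefore L is not regular.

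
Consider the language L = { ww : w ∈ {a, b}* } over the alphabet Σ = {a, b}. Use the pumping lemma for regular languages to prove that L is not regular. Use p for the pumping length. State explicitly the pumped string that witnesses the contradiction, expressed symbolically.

a^{p+k} b^p a^p b^p

Suppose for contradiction that L is regular, and let p be the pumping length.
Take w = a^p b^p a^p b^p = uu where u = a^pb^p; then w ∈ L and |w| = 4p ≥ p.
Write w = xyz as guaranteed by the lemma, with |xy| ≤ p and |y| > 0.
Because |xy| ≤ p and w begins with p copies of a, we have y = a^k with 1 ≤ k ≤ p.
Pump with i = 2: xy^2z = a^{p+k} b^p a^p b^p, of length 4p+k. Suppose this equals vv. The string starts with a and ends with b, so v does too; thus the boundary between the two copies of v is a b→a transition. There is exactly one such transition, at position 2p+k, so |v| = 2p+k and |vv| = 4p+2k ≠ 4p+k since k ≥ 1. So xy^2z ∉ L.
This is a contradiction; hence L is not regular.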